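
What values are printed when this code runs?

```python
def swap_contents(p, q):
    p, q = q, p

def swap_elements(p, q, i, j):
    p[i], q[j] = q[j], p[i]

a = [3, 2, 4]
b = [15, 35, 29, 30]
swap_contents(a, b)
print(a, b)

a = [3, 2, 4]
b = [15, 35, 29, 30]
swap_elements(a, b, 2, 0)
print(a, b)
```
[3, 2, 4] [15, 35, 29, 30]
[3, 2, 15] [4, 35, 29, 30]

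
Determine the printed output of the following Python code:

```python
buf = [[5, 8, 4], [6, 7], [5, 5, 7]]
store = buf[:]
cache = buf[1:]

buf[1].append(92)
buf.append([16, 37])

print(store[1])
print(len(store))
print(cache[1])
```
[6, 7, 92]
3
[5, 5, 7]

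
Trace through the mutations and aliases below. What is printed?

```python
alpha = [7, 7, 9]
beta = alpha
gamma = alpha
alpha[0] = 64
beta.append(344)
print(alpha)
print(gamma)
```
[64, 7, 9, 344]
[64, 7, 9, 344]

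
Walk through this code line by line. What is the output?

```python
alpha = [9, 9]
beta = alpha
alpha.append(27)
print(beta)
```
[9, 9, 27]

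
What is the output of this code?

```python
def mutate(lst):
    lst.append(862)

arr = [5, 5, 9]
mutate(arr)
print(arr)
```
[5, 5, 9, 862]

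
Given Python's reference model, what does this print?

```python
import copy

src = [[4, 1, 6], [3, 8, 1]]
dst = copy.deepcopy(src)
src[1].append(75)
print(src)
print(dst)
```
[[4, 1, 6], [3, 8, 1, 75]]
[[4, 1, 6], [3, 8, 1]]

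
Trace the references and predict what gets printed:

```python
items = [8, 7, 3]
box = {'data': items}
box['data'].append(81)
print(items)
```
[8, 7, 3, 81]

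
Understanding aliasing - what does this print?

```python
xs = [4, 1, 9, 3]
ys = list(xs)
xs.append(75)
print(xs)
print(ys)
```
[4, 1, 9, 3, 75]
[4, 1, 9, 3]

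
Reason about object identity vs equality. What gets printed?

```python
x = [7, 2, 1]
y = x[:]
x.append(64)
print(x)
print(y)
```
[7, 2, 1, 64]
[7, 2, 1]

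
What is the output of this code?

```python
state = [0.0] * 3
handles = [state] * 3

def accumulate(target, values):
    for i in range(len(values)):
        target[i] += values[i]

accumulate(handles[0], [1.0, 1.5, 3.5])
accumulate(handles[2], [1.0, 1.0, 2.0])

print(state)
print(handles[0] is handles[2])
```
[2.0, 2.5, 5.5]
True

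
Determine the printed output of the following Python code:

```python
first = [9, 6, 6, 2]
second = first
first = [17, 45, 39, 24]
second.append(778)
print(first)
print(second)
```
[17, 45, 39, 24]
[9, 6, 6, 2, 778]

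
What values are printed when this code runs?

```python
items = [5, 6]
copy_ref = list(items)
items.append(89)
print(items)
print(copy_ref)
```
[5, 6, 89]
[5, 6]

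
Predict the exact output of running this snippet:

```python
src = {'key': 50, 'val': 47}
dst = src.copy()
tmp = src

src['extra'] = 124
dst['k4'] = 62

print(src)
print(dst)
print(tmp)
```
{'key': 50, 'val': 47, 'extra': 124}
{'key': 50, 'val': 47, 'k4': 62}
{'key': 50, 'val': 47, 'extra': 124}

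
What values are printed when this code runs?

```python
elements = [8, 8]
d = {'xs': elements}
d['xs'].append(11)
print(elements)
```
[8, 8, 11]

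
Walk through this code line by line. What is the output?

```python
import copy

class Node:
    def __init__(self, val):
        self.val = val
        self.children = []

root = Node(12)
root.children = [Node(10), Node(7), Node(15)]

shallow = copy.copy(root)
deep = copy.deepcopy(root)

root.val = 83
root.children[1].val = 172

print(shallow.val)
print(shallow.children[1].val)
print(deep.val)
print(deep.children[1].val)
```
12
172
12
7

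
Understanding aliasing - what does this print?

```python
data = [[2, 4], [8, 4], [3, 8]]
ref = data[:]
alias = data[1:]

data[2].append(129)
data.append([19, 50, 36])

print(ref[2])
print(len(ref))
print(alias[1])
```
[3, 8, 129]
3
[3, 8, 129]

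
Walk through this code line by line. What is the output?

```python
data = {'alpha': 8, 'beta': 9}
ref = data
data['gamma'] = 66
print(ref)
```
{'alpha': 8, 'beta': 9, 'gamma': 66}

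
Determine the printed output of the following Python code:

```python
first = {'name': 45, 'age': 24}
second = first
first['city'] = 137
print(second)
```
{'name': 45, 'age': 24, 'city': 137}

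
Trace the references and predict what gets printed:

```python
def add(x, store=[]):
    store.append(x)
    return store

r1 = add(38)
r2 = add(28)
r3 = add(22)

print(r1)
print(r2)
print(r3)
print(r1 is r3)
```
[38, 28, 22]
[38, 28, 22]
[38, 28, 22]
True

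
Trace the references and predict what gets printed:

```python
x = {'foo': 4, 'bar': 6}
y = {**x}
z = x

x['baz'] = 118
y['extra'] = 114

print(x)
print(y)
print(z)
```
{'foo': 4, 'bar': 6, 'baz': 118}
{'foo': 4, 'bar': 6, 'extra': 114}
{'foo': 4, 'bar': 6, 'baz': 118}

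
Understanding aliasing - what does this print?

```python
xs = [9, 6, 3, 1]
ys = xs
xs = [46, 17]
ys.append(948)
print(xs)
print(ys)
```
[46, 17]
[9, 6, 3, 1, 948]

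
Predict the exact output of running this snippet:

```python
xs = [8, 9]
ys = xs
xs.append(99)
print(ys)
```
[8, 9, 99]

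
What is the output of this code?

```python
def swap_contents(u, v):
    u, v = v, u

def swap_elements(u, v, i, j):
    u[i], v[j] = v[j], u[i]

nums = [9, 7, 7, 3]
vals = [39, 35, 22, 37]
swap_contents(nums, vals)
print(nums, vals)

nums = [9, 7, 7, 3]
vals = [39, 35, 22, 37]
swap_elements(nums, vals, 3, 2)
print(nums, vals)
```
[9, 7, 7, 3] [39, 35, 22, 37]
[9, 7, 7, 22] [39, 35, 3, 37]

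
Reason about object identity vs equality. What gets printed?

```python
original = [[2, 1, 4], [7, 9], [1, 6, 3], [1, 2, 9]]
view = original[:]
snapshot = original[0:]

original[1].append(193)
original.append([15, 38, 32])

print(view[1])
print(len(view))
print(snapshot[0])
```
[7, 9, 193]
4
[2, 1, 4]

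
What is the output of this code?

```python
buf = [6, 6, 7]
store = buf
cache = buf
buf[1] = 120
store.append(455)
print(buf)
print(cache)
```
[6, 120, 7, 455]
[6, 120, 7, 455]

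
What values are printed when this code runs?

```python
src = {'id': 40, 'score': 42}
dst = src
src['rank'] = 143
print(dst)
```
{'id': 40, 'score': 42, 'rank': 143}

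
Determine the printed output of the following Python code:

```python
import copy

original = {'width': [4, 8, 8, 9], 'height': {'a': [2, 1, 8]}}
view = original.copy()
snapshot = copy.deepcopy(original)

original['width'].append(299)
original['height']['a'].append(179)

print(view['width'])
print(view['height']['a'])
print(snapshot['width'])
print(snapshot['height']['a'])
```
[4, 8, 8, 9, 299]
[2, 1, 8, 179]
[4, 8, 8, 9]
[2, 1, 8]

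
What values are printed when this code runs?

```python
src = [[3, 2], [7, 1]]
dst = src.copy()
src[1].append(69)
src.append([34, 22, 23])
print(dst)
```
[[3, 2], [7, 1, 69]]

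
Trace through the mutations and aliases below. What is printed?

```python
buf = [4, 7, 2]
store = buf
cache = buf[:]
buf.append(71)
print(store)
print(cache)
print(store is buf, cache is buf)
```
[4, 7, 2, 71]
[4, 7, 2]
True False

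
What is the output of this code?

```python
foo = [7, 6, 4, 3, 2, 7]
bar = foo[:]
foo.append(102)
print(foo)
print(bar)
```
[7, 6, 4, 3, 2, 7, 102]
[7, 6, 4, 3, 2, 7]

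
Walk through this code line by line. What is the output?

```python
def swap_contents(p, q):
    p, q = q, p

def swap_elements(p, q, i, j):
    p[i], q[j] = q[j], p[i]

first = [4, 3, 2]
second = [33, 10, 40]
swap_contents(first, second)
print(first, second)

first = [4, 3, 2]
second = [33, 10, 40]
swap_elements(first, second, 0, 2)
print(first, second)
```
[4, 3, 2] [33, 10, 40]
[40, 3, 2] [33, 10, 4]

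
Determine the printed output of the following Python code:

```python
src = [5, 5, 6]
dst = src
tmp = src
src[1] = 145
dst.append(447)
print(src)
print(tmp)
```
[5, 145, 6, 447]
[5, 145, 6, 447]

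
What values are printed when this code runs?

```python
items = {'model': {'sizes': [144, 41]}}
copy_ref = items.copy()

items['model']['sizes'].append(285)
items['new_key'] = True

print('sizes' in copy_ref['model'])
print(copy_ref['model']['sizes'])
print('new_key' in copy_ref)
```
True
[144, 41, 285]
False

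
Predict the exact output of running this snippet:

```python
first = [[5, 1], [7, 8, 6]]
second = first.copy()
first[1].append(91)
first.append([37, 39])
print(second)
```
[[5, 1], [7, 8, 6, 91]]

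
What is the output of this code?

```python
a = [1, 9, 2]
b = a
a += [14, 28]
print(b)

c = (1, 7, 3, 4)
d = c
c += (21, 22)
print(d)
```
[1, 9, 2, 14, 28]
(1, 7, 3, 4)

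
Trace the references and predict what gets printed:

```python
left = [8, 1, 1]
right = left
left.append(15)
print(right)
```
[8, 1, 1, 15]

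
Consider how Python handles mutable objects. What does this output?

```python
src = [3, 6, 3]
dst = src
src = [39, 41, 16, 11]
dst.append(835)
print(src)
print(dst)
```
[39, 41, 16, 11]
[3, 6, 3, 835]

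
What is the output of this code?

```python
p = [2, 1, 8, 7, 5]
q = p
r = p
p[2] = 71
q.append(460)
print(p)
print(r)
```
[2, 1, 71, 7, 5, 460]
[2, 1, 71, 7, 5, 460]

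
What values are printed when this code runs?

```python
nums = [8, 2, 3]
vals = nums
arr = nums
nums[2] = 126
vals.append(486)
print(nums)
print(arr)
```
[8, 2, 126, 486]
[8, 2, 126, 486]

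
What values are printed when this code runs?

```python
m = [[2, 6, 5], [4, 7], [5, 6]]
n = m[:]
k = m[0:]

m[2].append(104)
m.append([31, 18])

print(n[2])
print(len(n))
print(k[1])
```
[5, 6, 104]
3
[4, 7]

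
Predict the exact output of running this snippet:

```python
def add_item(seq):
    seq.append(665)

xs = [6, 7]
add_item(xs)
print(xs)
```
[6, 7, 665]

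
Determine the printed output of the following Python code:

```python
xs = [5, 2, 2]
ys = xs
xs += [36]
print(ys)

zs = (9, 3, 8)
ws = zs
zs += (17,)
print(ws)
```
[5, 2, 2, 36]
(9, 3, 8)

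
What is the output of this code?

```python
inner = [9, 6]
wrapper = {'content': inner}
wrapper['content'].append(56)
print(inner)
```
[9, 6, 56]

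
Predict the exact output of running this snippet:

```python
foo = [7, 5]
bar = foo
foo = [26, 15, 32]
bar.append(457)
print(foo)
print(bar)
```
[26, 15, 32]
[7, 5, 457]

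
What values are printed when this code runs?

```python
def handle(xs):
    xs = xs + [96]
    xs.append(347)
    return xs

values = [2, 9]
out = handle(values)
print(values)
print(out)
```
[2, 9]
[2, 9, 96, 347]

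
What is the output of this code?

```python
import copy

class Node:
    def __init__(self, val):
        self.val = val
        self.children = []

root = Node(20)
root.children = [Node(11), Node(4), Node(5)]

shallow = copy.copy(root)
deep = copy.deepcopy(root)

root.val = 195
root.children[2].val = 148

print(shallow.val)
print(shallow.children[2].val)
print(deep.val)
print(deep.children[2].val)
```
20
148
20
5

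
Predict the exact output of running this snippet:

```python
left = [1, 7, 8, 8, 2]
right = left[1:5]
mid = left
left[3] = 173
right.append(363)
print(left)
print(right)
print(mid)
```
[1, 7, 8, 173, 2]
[7, 8, 8, 2, 363]
[1, 7, 8, 173, 2]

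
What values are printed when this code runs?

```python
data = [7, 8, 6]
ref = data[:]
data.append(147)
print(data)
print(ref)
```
[7, 8, 6, 147]
[7, 8, 6]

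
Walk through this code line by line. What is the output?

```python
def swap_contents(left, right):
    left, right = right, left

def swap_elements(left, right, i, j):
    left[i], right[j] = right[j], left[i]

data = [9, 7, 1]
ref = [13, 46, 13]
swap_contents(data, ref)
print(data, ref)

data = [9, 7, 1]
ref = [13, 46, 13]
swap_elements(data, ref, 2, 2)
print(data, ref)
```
[9, 7, 1] [13, 46, 13]
[9, 7, 13] [13, 46, 1]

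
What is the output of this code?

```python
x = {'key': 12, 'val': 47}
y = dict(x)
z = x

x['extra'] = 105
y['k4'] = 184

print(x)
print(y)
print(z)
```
{'key': 12, 'val': 47, 'extra': 105}
{'key': 12, 'val': 47, 'k4': 184}
{'key': 12, 'val': 47, 'extra': 105}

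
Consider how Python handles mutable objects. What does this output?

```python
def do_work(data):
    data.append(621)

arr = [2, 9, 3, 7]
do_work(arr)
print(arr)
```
[2, 9, 3, 7, 621]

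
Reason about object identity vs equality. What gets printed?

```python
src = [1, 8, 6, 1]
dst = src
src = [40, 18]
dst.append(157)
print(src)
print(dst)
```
[40, 18]
[1, 8, 6, 1, 157]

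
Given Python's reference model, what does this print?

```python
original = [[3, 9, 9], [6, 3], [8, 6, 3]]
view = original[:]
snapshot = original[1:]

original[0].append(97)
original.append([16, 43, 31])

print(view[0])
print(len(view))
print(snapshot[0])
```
[3, 9, 9, 97]
3
[6, 3]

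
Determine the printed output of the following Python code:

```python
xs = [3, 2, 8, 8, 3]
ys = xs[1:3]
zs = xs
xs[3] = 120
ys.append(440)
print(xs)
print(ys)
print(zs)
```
[3, 2, 8, 120, 3]
[2, 8, 440]
[3, 2, 8, 120, 3]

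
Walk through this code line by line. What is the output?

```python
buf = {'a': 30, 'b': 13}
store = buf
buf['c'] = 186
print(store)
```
{'a': 30, 'b': 13, 'c': 186}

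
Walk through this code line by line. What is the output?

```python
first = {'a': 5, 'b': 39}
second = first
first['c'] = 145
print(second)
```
{'a': 5, 'b': 39, 'c': 145}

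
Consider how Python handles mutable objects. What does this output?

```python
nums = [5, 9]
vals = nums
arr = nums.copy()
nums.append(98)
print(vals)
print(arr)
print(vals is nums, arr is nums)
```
[5, 9, 98]
[5, 9]
True False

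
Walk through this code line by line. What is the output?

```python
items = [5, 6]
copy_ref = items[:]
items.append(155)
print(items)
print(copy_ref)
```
[5, 6, 155]
[5, 6]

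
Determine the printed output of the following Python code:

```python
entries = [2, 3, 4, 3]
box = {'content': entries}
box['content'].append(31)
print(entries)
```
[2, 3, 4, 3, 31]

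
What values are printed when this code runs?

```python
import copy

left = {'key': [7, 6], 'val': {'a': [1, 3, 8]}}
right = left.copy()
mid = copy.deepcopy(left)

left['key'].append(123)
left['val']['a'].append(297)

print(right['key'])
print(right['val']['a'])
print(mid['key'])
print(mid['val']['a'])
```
[7, 6, 123]
[1, 3, 8, 297]
[7, 6]
[1, 3, 8]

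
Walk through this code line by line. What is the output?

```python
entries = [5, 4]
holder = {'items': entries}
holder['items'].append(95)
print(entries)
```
[5, 4, 95]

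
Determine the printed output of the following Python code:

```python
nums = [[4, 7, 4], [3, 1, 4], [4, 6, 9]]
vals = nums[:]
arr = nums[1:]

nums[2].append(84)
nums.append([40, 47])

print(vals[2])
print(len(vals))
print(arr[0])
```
[4, 6, 9, 84]
3
[3, 1, 4]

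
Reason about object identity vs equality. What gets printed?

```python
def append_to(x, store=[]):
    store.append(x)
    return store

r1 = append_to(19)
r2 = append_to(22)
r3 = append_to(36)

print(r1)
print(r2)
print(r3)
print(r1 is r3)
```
[19, 22, 36]
[19, 22, 36]
[19, 22, 36]
True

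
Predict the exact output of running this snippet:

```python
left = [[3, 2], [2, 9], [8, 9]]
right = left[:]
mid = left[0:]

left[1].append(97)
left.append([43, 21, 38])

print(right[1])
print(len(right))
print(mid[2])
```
[2, 9, 97]
3
[8, 9]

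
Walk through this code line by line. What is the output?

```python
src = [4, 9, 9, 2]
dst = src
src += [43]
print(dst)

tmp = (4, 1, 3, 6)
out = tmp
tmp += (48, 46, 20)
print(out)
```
[4, 9, 9, 2, 43]
(4, 1, 3, 6)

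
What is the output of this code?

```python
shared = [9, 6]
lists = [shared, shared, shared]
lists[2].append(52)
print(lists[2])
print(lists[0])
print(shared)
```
[9, 6, 52]
[9, 6, 52]
[9, 6, 52]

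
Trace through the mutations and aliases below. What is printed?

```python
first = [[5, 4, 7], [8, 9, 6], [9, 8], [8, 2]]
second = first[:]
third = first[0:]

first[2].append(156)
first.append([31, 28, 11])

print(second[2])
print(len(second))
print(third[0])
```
[9, 8, 156]
4
[5, 4, 7]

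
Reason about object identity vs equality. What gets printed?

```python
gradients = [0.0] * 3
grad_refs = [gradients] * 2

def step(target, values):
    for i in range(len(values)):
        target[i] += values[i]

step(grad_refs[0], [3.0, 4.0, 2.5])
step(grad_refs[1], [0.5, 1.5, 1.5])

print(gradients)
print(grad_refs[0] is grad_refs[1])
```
[3.5, 5.5, 4.0]
True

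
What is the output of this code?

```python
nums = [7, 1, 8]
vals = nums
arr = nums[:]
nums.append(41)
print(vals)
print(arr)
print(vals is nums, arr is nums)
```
[7, 1, 8, 41]
[7, 1, 8]
True False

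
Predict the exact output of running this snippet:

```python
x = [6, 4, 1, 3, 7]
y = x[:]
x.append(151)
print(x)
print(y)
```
[6, 4, 1, 3, 7, 151]
[6, 4, 1, 3, 7]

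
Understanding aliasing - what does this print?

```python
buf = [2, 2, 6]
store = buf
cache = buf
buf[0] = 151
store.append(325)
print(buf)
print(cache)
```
[151, 2, 6, 325]
[151, 2, 6, 325]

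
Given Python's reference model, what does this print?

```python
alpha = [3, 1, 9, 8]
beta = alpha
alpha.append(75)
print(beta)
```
[3, 1, 9, 8, 75]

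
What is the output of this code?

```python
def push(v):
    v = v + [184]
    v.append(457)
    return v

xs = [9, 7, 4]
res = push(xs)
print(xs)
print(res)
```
[9, 7, 4]
[9, 7, 4, 184, 457]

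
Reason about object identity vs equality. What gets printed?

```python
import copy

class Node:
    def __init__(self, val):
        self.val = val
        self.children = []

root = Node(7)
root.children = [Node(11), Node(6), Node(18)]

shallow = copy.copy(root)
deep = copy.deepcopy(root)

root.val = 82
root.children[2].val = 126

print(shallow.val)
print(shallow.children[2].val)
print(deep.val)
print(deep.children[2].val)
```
7
126
7
18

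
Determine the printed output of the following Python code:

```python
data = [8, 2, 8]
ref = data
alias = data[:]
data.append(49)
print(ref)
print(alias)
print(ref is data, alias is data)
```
[8, 2, 8, 49]
[8, 2, 8]
True False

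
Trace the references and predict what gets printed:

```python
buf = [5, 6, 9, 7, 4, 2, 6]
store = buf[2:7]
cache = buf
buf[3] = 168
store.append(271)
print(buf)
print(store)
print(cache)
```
[5, 6, 9, 168, 4, 2, 6]
[9, 7, 4, 2, 6, 271]
[5, 6, 9, 168, 4, 2, 6]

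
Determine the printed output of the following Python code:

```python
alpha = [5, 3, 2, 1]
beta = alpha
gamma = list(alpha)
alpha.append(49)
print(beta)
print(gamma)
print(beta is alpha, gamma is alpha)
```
[5, 3, 2, 1, 49]
[5, 3, 2, 1]
True False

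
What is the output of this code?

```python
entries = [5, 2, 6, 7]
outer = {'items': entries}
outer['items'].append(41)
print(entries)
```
[5, 2, 6, 7, 41]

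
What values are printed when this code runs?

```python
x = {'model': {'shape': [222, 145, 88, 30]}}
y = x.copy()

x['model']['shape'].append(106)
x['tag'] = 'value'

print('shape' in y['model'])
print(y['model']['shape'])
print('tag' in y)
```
True
[222, 145, 88, 30, 106]
False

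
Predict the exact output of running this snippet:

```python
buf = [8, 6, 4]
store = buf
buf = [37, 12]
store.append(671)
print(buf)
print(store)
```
[37, 12]
[8, 6, 4, 671]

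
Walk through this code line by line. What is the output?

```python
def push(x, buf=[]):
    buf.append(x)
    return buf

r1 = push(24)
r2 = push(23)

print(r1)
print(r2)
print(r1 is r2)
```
[24, 23]
[24, 23]
True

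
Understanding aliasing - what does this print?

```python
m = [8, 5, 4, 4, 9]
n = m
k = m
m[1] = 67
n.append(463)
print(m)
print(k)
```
[8, 67, 4, 4, 9, 463]
[8, 67, 4, 4, 9, 463]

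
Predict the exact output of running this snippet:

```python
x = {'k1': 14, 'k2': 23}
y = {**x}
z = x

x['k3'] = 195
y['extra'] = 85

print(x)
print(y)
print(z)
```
{'k1': 14, 'k2': 23, 'k3': 195}
{'k1': 14, 'k2': 23, 'extra': 85}
{'k1': 14, 'k2': 23, 'k3': 195}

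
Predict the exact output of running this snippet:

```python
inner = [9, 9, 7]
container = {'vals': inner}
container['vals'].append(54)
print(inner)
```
[9, 9, 7, 54]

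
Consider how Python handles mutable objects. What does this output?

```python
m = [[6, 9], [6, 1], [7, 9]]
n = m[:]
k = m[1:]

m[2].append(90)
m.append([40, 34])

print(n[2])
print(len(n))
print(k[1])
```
[7, 9, 90]
3
[7, 9, 90]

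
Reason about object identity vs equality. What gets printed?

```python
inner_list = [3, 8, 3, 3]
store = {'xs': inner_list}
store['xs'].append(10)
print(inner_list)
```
[3, 8, 3, 3, 10]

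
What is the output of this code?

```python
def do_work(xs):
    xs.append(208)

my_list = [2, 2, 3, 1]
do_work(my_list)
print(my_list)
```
[2, 2, 3, 1, 208]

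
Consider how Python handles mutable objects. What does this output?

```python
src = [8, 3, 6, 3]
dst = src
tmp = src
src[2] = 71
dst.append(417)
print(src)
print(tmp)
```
[8, 3, 71, 3, 417]
[8, 3, 71, 3, 417]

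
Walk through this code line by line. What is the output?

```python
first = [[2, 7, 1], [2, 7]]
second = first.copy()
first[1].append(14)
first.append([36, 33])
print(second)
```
[[2, 7, 1], [2, 7, 14]]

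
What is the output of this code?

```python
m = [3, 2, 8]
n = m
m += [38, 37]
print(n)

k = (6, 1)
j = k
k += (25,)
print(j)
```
[3, 2, 8, 38, 37]
(6, 1)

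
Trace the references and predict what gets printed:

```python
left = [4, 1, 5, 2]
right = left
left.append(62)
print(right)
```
[4, 1, 5, 2, 62]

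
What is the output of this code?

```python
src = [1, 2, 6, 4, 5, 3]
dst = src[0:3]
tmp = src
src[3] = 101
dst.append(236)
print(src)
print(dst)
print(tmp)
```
[1, 2, 6, 101, 5, 3]
[1, 2, 6, 236]
[1, 2, 6, 101, 5, 3]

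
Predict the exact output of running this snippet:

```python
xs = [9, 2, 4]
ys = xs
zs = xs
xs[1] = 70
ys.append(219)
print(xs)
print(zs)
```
[9, 70, 4, 219]
[9, 70, 4, 219]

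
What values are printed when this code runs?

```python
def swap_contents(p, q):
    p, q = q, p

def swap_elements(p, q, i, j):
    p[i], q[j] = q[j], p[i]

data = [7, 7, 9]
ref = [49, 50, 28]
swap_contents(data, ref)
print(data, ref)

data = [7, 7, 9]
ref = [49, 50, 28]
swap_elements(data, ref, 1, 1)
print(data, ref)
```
[7, 7, 9] [49, 50, 28]
[7, 50, 9] [49, 7, 28]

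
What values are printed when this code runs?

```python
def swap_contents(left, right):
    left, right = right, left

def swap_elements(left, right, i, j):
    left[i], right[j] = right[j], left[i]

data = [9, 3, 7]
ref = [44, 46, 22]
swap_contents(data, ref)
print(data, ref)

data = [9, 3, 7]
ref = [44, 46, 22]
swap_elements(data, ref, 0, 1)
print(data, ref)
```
[9, 3, 7] [44, 46, 22]
[46, 3, 7] [44, 9, 22]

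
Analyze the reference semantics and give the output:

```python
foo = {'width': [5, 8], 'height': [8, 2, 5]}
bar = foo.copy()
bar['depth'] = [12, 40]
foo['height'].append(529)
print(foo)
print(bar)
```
{'width': [5, 8], 'height': [8, 2, 5, 529]}
{'width': [5, 8], 'height': [8, 2, 5, 529], 'depth': [12, 40]}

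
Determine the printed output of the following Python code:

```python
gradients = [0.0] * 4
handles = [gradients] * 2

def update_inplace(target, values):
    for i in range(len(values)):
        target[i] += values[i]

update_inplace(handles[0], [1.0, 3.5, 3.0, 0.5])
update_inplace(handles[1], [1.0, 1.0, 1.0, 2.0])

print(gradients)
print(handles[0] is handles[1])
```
[2.0, 4.5, 4.0, 2.5]
True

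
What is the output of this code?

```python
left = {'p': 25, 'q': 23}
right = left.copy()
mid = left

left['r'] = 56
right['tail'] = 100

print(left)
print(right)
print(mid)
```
{'p': 25, 'q': 23, 'r': 56}
{'p': 25, 'q': 23, 'tail': 100}
{'p': 25, 'q': 23, 'r': 56}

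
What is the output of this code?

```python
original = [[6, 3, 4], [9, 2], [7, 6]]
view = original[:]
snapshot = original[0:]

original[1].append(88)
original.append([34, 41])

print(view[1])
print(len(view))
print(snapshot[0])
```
[9, 2, 88]
3
[6, 3, 4]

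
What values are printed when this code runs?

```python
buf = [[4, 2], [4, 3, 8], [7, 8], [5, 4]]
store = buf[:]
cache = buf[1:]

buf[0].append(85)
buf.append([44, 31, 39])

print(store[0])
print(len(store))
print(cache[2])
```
[4, 2, 85]
4
[5, 4]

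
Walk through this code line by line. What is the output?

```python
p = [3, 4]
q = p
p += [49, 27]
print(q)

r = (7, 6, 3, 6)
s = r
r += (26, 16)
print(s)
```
[3, 4, 49, 27]
(7, 6, 3, 6)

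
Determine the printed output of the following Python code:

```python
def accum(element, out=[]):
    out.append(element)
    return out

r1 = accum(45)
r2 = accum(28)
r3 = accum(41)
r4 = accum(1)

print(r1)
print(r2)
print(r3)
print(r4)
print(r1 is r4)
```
[45, 28, 41, 1]
[45, 28, 41, 1]
[45, 28, 41, 1]
[45, 28, 41, 1]
True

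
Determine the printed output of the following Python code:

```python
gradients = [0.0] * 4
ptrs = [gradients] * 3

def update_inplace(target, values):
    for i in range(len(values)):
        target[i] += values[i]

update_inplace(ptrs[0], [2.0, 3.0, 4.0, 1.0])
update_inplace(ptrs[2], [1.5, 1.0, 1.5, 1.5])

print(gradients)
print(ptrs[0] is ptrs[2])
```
[3.5, 4.0, 5.5, 2.5]
True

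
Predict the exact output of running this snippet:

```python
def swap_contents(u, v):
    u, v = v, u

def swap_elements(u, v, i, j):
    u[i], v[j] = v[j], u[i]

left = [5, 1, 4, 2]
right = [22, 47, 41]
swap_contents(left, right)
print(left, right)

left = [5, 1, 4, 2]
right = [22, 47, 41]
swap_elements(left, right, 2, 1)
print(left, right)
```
[5, 1, 4, 2] [22, 47, 41]
[5, 1, 47, 2] [22, 4, 41]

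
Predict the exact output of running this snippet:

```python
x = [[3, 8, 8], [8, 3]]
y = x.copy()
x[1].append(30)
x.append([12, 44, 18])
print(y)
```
[[3, 8, 8], [8, 3, 30]]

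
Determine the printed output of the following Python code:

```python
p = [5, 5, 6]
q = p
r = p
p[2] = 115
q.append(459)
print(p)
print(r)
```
[5, 5, 115, 459]
[5, 5, 115, 459]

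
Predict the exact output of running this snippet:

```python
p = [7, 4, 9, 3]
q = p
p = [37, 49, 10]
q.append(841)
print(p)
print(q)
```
[37, 49, 10]
[7, 4, 9, 3, 841]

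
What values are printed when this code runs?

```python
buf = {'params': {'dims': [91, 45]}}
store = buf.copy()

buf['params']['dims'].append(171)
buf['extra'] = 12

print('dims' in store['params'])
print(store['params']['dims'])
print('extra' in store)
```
True
[91, 45, 171]
False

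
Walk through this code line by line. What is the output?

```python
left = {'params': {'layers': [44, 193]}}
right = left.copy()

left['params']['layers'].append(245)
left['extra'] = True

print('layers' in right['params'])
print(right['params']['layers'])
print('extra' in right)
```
True
[44, 193, 245]
False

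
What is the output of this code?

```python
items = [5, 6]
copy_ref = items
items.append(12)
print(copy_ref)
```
[5, 6, 12]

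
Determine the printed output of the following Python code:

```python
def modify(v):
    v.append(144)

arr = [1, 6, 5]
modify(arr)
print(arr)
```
[1, 6, 5, 144]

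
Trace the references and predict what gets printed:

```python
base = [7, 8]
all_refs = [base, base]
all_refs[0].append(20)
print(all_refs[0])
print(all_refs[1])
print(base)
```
[7, 8, 20]
[7, 8, 20]
[7, 8, 20]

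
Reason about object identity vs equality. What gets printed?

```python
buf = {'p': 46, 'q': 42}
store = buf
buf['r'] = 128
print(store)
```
{'p': 46, 'q': 42, 'r': 128}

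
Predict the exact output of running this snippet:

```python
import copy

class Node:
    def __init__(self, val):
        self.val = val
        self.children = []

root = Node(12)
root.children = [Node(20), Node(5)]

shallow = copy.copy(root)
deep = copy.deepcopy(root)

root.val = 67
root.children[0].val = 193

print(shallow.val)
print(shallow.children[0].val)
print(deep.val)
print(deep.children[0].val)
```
12
193
12
20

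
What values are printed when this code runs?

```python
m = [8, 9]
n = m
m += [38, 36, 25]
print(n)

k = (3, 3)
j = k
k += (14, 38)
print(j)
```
[8, 9, 38, 36, 25]
(3, 3)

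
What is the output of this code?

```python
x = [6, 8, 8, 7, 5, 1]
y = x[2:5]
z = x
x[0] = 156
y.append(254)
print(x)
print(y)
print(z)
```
[156, 8, 8, 7, 5, 1]
[8, 7, 5, 254]
[156, 8, 8, 7, 5, 1]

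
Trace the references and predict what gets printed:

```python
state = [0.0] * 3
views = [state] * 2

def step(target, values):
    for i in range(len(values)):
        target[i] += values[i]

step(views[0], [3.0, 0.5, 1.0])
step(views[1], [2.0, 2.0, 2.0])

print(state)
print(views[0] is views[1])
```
[5.0, 2.5, 3.0]
True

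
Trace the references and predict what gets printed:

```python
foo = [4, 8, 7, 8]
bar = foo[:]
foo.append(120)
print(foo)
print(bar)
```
[4, 8, 7, 8, 120]
[4, 8, 7, 8]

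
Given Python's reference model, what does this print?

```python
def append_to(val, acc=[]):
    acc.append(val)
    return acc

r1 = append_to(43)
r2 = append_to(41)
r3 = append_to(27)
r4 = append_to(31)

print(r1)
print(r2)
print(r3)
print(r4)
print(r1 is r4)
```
[43, 41, 27, 31]
[43, 41, 27, 31]
[43, 41, 27, 31]
[43, 41, 27, 31]
True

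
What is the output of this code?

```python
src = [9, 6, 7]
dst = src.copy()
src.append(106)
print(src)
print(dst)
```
[9, 6, 7, 106]
[9, 6, 7]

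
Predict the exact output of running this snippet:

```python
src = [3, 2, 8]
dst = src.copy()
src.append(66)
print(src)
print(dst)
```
[3, 2, 8, 66]
[3, 2, 8]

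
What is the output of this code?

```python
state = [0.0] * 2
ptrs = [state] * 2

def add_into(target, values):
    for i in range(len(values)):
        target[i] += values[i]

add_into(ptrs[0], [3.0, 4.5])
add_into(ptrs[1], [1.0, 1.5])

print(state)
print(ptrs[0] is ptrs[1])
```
[4.0, 6.0]
True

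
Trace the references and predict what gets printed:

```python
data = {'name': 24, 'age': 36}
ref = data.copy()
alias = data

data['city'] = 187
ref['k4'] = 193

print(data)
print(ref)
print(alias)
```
{'name': 24, 'age': 36, 'city': 187}
{'name': 24, 'age': 36, 'k4': 193}
{'name': 24, 'age': 36, 'city': 187}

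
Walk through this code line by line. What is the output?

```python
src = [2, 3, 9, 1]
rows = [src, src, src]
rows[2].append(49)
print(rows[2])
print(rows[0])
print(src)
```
[2, 3, 9, 1, 49]
[2, 3, 9, 1, 49]
[2, 3, 9, 1, 49]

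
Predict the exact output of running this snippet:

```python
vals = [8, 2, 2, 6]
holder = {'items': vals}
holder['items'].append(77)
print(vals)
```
[8, 2, 2, 6, 77]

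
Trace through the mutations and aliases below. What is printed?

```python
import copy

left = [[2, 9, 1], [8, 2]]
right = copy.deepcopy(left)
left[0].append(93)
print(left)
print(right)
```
[[2, 9, 1, 93], [8, 2]]
[[2, 9, 1], [8, 2]]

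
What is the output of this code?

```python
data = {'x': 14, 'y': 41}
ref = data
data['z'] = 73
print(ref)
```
{'x': 14, 'y': 41, 'z': 73}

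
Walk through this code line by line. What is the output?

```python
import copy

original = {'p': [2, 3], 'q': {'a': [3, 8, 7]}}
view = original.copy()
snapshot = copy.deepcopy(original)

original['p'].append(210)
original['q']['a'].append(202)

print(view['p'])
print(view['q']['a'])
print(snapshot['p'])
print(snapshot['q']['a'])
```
[2, 3, 210]
[3, 8, 7, 202]
[2, 3]
[3, 8, 7]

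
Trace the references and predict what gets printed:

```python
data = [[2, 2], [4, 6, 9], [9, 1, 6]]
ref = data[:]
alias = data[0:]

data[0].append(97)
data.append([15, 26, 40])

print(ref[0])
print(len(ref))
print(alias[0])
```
[2, 2, 97]
3
[2, 2, 97]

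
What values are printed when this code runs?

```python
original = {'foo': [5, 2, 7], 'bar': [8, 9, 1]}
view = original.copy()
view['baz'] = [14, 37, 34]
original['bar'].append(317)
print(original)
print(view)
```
{'foo': [5, 2, 7], 'bar': [8, 9, 1, 317]}
{'foo': [5, 2, 7], 'bar': [8, 9, 1, 317], 'baz': [14, 37, 34]}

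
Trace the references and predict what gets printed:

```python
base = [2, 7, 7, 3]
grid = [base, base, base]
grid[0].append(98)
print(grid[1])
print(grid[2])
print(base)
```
[2, 7, 7, 3, 98]
[2, 7, 7, 3, 98]
[2, 7, 7, 3, 98]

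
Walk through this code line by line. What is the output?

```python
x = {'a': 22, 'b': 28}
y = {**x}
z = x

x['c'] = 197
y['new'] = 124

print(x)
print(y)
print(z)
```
{'a': 22, 'b': 28, 'c': 197}
{'a': 22, 'b': 28, 'new': 124}
{'a': 22, 'b': 28, 'c': 197}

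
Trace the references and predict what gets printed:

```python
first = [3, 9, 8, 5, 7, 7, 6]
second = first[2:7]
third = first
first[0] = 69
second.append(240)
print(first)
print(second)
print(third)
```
[69, 9, 8, 5, 7, 7, 6]
[8, 5, 7, 7, 6, 240]
[69, 9, 8, 5, 7, 7, 6]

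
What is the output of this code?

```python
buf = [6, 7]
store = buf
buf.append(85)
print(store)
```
[6, 7, 85]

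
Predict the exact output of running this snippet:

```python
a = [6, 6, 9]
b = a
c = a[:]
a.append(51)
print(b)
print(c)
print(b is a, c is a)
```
[6, 6, 9, 51]
[6, 6, 9]
True False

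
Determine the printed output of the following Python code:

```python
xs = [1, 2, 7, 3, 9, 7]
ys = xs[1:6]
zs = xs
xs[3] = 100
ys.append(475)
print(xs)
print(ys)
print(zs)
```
[1, 2, 7, 100, 9, 7]
[2, 7, 3, 9, 7, 475]
[1, 2, 7, 100, 9, 7]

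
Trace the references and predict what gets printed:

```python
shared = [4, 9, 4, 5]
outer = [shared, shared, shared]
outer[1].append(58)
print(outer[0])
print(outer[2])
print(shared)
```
[4, 9, 4, 5, 58]
[4, 9, 4, 5, 58]
[4, 9, 4, 5, 58]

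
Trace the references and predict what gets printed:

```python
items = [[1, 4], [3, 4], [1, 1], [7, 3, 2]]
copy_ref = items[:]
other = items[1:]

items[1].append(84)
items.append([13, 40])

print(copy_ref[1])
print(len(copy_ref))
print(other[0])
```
[3, 4, 84]
4
[3, 4, 84]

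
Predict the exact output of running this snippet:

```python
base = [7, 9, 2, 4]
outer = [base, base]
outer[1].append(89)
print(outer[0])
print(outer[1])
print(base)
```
[7, 9, 2, 4, 89]
[7, 9, 2, 4, 89]
[7, 9, 2, 4, 89]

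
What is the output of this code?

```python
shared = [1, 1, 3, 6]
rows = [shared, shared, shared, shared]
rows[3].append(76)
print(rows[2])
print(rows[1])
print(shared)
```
[1, 1, 3, 6, 76]
[1, 1, 3, 6, 76]
[1, 1, 3, 6, 76]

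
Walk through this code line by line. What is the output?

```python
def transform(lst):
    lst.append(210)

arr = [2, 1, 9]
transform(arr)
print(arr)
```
[2, 1, 9, 210]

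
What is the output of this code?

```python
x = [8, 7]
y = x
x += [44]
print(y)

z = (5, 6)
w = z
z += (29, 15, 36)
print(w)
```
[8, 7, 44]
(5, 6)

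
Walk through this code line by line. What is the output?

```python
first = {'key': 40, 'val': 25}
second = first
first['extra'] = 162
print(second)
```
{'key': 40, 'val': 25, 'extra': 162}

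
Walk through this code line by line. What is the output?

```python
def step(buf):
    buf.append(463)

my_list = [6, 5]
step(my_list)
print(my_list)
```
[6, 5, 463]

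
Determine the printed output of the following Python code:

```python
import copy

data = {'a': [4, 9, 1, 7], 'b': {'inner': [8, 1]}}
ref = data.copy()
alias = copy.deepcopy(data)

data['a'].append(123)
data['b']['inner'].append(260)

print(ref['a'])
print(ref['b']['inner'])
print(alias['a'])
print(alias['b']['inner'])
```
[4, 9, 1, 7, 123]
[8, 1, 260]
[4, 9, 1, 7]
[8, 1]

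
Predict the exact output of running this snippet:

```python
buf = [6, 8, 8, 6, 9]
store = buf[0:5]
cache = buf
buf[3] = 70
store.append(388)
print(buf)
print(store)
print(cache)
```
[6, 8, 8, 70, 9]
[6, 8, 8, 6, 9, 388]
[6, 8, 8, 70, 9]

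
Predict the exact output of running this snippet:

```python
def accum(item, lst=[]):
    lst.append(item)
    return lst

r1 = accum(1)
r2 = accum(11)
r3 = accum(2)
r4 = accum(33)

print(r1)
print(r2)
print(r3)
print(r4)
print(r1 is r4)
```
[1, 11, 2, 33]
[1, 11, 2, 33]
[1, 11, 2, 33]
[1, 11, 2, 33]
True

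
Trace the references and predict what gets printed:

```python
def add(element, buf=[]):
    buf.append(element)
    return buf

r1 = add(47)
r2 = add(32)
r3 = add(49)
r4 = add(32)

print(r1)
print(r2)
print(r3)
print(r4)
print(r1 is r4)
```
[47, 32, 49, 32]
[47, 32, 49, 32]
[47, 32, 49, 32]
[47, 32, 49, 32]
True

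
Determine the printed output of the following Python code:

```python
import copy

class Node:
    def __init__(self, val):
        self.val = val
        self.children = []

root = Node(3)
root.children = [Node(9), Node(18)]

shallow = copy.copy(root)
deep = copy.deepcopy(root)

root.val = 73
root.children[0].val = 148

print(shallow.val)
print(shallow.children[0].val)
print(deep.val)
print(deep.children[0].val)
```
3
148
3
9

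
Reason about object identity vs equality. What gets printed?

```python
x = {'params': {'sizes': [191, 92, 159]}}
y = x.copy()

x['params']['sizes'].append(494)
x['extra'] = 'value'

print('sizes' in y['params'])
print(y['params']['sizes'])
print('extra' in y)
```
True
[191, 92, 159, 494]
False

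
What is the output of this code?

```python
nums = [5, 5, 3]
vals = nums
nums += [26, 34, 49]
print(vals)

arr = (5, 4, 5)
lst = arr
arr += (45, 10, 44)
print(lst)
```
[5, 5, 3, 26, 34, 49]
(5, 4, 5)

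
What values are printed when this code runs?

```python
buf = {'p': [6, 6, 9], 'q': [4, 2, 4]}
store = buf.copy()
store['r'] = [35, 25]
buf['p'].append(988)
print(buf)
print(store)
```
{'p': [6, 6, 9, 988], 'q': [4, 2, 4]}
{'p': [6, 6, 9, 988], 'q': [4, 2, 4], 'r': [35, 25]}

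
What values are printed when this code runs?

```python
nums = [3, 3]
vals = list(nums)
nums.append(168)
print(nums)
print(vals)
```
[3, 3, 168]
[3, 3]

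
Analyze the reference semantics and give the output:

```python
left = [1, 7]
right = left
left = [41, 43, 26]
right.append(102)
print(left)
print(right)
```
[41, 43, 26]
[1, 7, 102]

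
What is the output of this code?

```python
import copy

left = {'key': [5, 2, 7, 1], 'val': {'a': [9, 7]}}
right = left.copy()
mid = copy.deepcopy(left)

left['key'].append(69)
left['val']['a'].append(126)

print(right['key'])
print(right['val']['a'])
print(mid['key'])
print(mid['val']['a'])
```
[5, 2, 7, 1, 69]
[9, 7, 126]
[5, 2, 7, 1]
[9, 7]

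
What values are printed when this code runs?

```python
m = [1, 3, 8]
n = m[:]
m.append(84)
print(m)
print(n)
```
[1, 3, 8, 84]
[1, 3, 8]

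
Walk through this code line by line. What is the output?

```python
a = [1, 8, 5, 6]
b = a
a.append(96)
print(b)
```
[1, 8, 5, 6, 96]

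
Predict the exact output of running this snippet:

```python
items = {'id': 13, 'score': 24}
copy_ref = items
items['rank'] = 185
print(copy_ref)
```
{'id': 13, 'score': 24, 'rank': 185}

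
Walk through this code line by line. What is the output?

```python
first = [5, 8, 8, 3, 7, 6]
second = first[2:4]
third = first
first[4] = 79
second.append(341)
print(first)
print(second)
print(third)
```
[5, 8, 8, 3, 79, 6]
[8, 3, 341]
[5, 8, 8, 3, 79, 6]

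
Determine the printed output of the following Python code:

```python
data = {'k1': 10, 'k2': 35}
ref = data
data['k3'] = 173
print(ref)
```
{'k1': 10, 'k2': 35, 'k3': 173}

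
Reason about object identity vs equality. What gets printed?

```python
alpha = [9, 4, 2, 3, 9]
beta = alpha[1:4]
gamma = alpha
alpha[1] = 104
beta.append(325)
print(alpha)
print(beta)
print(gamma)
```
[9, 104, 2, 3, 9]
[4, 2, 3, 325]
[9, 104, 2, 3, 9]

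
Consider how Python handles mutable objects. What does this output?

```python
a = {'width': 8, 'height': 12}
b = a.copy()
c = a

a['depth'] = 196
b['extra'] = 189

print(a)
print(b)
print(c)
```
{'width': 8, 'height': 12, 'depth': 196}
{'width': 8, 'height': 12, 'extra': 189}
{'width': 8, 'height': 12, 'depth': 196}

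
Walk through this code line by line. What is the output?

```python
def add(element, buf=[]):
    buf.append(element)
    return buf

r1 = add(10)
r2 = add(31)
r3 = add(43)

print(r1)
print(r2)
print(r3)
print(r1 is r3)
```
[10, 31, 43]
[10, 31, 43]
[10, 31, 43]
True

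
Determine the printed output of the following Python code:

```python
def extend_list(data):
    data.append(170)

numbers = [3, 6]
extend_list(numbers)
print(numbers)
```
[3, 6, 170]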